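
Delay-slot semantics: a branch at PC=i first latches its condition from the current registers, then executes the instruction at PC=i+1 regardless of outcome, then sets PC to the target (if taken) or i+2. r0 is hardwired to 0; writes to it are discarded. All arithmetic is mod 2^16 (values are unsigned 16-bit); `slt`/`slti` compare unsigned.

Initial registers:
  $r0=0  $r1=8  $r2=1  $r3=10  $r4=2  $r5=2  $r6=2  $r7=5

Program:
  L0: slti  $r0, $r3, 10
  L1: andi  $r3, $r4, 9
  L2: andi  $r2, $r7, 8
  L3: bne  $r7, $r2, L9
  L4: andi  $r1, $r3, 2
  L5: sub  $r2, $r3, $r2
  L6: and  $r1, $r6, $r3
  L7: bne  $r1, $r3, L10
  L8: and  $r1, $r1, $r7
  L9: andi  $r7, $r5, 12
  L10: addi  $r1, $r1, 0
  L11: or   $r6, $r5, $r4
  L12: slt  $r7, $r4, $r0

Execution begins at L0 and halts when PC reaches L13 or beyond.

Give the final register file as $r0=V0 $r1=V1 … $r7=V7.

PC=0  slti  $r0, $r3, 10     | $r0=0 $r1=8 $r2=1 $r3=10 $r4=2 $r5=2 $r6=2 $r7=5
PC=1  andi  $r3, $r4, 9      | $r0=0 $r1=8 $r2=1 $r3=0 $r4=2 $r5=2 $r6=2 $r7=5
PC=2  andi  $r2, $r7, 8      | $r0=0 $r1=8 $r2=0 $r3=0 $r4=2 $r5=2 $r6=2 $r7=5
PC=3  bne  $r7, $r2, L9      | $r0=0 $r1=8 $r2=0 $r3=0 $r4=2 $r5=2 $r6=2 $r7=5  [TAKEN]
PC=4  andi  $r1, $r3, 2      | $r0=0 $r1=0 $r2=0 $r3=0 $r4=2 $r5=2 $r6=2 $r7=5
PC=9  andi  $r7, $r5, 12     | $r0=0 $r1=0 $r2=0 $r3=0 $r4=2 $r5=2 $r6=2 $r7=0
PC=10 addi  $r1, $r1, 0      | $r0=0 $r1=0 $r2=0 $r3=0 $r4=2 $r5=2 $r6=2 $r7=0
PC=11 or   $r6, $r5, $r4     | $r0=0 $r1=0 $r2=0 $r3=0 $r4=2 $r5=2 $r6=2 $r7=0
PC=12 slt  $r7, $r4, $r0     | $r0=0 $r1=0 $r2=0 $r3=0 $r4=2 $r5=2 $r6=2 $r7=0

$r0=0 $r1=0 $r2=0 $r3=0 $r4=2 $r5=2 $r6=2 $r7=0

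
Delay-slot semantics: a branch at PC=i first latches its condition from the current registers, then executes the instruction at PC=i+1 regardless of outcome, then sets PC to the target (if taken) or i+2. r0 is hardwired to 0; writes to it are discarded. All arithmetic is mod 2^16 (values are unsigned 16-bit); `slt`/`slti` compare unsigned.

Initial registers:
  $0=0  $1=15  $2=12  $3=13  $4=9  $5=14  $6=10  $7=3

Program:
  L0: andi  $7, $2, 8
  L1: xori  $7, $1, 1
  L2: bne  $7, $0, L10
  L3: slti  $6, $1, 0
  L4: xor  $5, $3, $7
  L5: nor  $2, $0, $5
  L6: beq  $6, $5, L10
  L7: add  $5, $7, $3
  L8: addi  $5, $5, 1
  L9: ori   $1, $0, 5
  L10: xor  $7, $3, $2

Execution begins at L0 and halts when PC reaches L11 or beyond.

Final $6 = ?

0

[0] andi  $7, $2, 8  →  {$0:0, $1:15, $2:12, $3:13, $4:9, $5:14, $6:10, $7:8}
[1] xori  $7, $1, 1  →  {$0:0, $1:15, $2:12, $3:13, $4:9, $5:14, $6:10, $7:14}
[2] bne  $7, $0, L10  →  {$0:0, $1:15, $2:12, $3:13, $4:9, $5:14, $6:10, $7:14}  ⟨branch taken⟩
[3] slti  $6, $1, 0  →  {$0:0, $1:15, $2:12, $3:13, $4:9, $5:14, $6:0, $7:14}
[10] xor  $7, $3, $2  →  {$0:0, $1:15, $2:12, $3:13, $4:9, $5:14, $6:0, $7:1}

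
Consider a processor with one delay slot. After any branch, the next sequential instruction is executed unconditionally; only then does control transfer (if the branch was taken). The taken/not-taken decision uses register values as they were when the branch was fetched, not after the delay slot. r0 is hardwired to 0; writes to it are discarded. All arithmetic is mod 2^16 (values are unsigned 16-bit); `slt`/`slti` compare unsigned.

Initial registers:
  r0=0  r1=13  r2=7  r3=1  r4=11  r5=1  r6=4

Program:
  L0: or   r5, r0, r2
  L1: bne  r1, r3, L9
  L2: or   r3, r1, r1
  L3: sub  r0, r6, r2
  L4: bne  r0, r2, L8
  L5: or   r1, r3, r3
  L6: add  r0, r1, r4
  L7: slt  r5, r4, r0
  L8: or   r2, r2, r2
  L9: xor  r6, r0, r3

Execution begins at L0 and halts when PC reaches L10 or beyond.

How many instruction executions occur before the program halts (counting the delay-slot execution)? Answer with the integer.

#0 or   r5, r0, r2 ; 0/13/7/1/11/7/4
#1 bne  r1, r3, L9 ; 0/13/7/1/11/7/4 ; →target
#2 or   r3, r1, r1 ; 0/13/7/13/11/7/4
#9 xor  r6, r0, r3 ; 0/13/7/13/11/7/13

4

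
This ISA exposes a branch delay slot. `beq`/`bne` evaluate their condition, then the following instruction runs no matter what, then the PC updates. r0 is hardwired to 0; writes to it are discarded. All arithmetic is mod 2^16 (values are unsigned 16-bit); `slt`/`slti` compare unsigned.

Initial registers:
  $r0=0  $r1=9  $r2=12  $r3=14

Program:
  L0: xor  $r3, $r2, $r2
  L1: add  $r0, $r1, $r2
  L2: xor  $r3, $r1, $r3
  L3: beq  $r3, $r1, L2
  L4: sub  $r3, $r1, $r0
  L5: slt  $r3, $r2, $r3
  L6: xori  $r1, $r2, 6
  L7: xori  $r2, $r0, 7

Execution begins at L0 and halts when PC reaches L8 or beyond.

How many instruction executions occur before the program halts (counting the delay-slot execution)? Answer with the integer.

11

  step pc=0: xor  $r3, $r2, $r2  regs=(0,9,12,0)
  step pc=1: add  $r0, $r1, $r2  regs=(0,9,12,0)
  step pc=2: xor  $r3, $r1, $r3  regs=(0,9,12,9)
  step pc=3: beq  $r3, $r1, L2  cond=T  regs=(0,9,12,9)
  step pc=4: sub  $r3, $r1, $r0  regs=(0,9,12,9)
  step pc=2: xor  $r3, $r1, $r3  regs=(0,9,12,0)
  step pc=3: beq  $r3, $r1, L2  cond=F  regs=(0,9,12,0)
  step pc=4: sub  $r3, $r1, $r0  regs=(0,9,12,9)
  step pc=5: slt  $r3, $r2, $r3  regs=(0,9,12,0)
  step pc=6: xori  $r1, $r2, 6  regs=(0,10,12,0)
  step pc=7: xori  $r2, $r0, 7  regs=(0,10,7,0)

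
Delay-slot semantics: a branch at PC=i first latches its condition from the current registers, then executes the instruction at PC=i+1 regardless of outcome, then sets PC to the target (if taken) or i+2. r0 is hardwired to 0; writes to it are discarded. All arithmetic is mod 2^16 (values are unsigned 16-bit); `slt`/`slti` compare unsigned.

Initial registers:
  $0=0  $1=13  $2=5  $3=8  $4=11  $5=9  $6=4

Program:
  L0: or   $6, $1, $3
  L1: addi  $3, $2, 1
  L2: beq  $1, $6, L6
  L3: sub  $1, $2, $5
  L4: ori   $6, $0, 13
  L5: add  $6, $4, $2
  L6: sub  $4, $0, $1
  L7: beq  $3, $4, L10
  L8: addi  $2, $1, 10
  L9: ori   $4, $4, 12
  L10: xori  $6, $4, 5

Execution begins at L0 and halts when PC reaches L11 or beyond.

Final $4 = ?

[0] or   $6, $1, $3  →  {$0:0, $1:13, $2:5, $3:8, $4:11, $5:9, $6:13}
[1] addi  $3, $2, 1  →  {$0:0, $1:13, $2:5, $3:6, $4:11, $5:9, $6:13}
[2] beq  $1, $6, L6  →  {$0:0, $1:13, $2:5, $3:6, $4:11, $5:9, $6:13}  ⟨branch taken⟩
[3] sub  $1, $2, $5  →  {$0:0, $1:65532, $2:5, $3:6, $4:11, $5:9, $6:13}
[6] sub  $4, $0, $1  →  {$0:0, $1:65532, $2:5, $3:6, $4:4, $5:9, $6:13}
[7] beq  $3, $4, L10  →  {$0:0, $1:65532, $2:5, $3:6, $4:4, $5:9, $6:13}  ⟨branch fallthrough⟩
[8] addi  $2, $1, 10  →  {$0:0, $1:65532, $2:6, $3:6, $4:4, $5:9, $6:13}
[9] ori   $4, $4, 12  →  {$0:0, $1:65532, $2:6, $3:6, $4:12, $5:9, $6:13}
[10] xori  $6, $4, 5  →  {$0:0, $1:65532, $2:6, $3:6, $4:12, $5:9, $6:9}

12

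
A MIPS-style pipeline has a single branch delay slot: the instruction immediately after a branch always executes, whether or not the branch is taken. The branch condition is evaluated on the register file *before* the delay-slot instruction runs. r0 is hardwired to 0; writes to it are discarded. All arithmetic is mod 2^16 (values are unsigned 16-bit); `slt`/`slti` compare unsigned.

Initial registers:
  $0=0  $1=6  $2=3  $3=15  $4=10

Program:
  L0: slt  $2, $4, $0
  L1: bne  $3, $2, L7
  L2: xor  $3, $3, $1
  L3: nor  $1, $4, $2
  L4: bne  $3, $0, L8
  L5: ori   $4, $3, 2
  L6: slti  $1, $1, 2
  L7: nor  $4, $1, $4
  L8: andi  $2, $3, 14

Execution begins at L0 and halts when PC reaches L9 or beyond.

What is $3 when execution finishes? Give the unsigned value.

9

#0 slt  $2, $4, $0 ; 0/6/0/15/10
#1 bne  $3, $2, L7 ; 0/6/0/15/10 ; →target
#2 xor  $3, $3, $1 ; 0/6/0/9/10
#7 nor  $4, $1, $4 ; 0/6/0/9/65521
#8 andi  $2, $3, 14 ; 0/6/8/9/65521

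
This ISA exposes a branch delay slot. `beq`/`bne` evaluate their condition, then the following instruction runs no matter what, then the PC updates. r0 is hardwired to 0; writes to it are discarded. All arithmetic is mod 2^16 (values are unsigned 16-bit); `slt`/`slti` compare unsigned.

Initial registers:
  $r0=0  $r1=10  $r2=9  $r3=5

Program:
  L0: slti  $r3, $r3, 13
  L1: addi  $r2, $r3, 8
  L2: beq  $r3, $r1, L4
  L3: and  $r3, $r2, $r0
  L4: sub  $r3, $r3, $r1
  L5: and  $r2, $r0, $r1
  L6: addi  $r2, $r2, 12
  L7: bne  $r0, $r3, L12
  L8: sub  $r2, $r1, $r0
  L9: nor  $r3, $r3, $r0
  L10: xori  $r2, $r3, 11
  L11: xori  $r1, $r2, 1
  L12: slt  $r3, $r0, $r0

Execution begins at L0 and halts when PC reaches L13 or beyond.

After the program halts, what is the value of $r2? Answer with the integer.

  step pc=0: slti  $r3, $r3, 13  regs=(0,10,9,1)
  step pc=1: addi  $r2, $r3, 8  regs=(0,10,9,1)
  step pc=2: beq  $r3, $r1, L4  cond=F  regs=(0,10,9,1)
  step pc=3: and  $r3, $r2, $r0  regs=(0,10,9,0)
  step pc=4: sub  $r3, $r3, $r1  regs=(0,10,9,65526)
  step pc=5: and  $r2, $r0, $r1  regs=(0,10,0,65526)
  step pc=6: addi  $r2, $r2, 12  regs=(0,10,12,65526)
  step pc=7: bne  $r0, $r3, L12  cond=T  regs=(0,10,12,65526)
  step pc=8: sub  $r2, $r1, $r0  regs=(0,10,10,65526)
  step pc=12: slt  $r3, $r0, $r0  regs=(0,10,10,0)

10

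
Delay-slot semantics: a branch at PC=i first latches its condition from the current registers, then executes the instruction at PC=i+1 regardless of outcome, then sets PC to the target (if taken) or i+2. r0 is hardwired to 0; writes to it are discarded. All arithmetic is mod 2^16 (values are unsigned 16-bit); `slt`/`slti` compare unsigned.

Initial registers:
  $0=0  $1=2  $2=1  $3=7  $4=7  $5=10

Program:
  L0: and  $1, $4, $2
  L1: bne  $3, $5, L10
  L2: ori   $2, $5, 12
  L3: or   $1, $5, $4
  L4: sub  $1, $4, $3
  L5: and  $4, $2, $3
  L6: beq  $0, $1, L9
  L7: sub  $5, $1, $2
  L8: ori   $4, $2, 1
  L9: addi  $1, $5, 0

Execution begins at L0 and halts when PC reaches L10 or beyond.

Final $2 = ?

14

[0] and  $1, $4, $2  →  {$0:0, $1:1, $2:1, $3:7, $4:7, $5:10}
[1] bne  $3, $5, L10  →  {$0:0, $1:1, $2:1, $3:7, $4:7, $5:10}  ⟨branch taken⟩
[2] ori   $2, $5, 12  →  {$0:0, $1:1, $2:14, $3:7, $4:7, $5:10}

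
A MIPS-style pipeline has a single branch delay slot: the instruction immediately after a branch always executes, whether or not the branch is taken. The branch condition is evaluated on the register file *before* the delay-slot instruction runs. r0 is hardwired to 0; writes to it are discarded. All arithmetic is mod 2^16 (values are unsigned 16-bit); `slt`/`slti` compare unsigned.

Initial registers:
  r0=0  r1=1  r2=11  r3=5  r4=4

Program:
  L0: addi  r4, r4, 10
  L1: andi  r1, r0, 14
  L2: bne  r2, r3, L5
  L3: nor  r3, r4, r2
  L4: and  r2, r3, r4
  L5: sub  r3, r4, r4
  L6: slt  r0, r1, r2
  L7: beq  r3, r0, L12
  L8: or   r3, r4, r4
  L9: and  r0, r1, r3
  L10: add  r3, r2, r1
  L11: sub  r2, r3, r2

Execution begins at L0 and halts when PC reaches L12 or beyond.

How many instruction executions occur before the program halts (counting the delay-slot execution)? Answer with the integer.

8

#0 addi  r4, r4, 10 ; 0/1/11/5/14
#1 andi  r1, r0, 14 ; 0/0/11/5/14
#2 bne  r2, r3, L5 ; 0/0/11/5/14 ; →target
#3 nor  r3, r4, r2 ; 0/0/11/65520/14
#5 sub  r3, r4, r4 ; 0/0/11/0/14
#6 slt  r0, r1, r2 ; 0/0/11/0/14
#7 beq  r3, r0, L12 ; 0/0/11/0/14 ; →target
#8 or   r3, r4, r4 ; 0/0/11/14/14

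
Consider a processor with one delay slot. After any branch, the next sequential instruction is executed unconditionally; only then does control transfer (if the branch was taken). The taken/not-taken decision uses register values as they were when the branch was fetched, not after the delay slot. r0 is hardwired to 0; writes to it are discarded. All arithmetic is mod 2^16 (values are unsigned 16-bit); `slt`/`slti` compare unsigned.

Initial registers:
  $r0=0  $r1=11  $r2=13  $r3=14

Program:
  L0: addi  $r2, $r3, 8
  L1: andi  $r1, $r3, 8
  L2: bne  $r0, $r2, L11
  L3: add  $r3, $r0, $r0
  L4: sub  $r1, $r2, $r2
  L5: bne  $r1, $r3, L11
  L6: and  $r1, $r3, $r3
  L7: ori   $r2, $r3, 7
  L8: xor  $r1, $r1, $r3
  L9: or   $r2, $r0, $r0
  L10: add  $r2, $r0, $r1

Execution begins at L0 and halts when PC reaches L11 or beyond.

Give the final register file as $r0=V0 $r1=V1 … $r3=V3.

  step pc=0: addi  $r2, $r3, 8  regs=(0,11,22,14)
  step pc=1: andi  $r1, $r3, 8  regs=(0,8,22,14)
  step pc=2: bne  $r0, $r2, L11  cond=T  regs=(0,8,22,14)
  step pc=3: add  $r3, $r0, $r0  regs=(0,8,22,0)

$r0=0 $r1=8 $r2=22 $r3=0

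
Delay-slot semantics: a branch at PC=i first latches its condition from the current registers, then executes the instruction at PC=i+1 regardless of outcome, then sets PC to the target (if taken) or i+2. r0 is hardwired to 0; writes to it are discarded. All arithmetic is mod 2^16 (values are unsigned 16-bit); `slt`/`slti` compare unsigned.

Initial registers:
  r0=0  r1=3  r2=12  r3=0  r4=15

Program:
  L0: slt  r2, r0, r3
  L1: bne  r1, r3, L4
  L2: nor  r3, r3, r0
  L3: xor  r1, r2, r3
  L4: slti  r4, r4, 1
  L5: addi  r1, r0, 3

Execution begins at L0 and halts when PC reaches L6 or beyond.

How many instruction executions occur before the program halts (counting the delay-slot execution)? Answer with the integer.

5

  step pc=0: slt  r2, r0, r3  regs=(0,3,0,0,15)
  step pc=1: bne  r1, r3, L4  cond=T  regs=(0,3,0,0,15)
  step pc=2: nor  r3, r3, r0  regs=(0,3,0,65535,15)
  step pc=4: slti  r4, r4, 1  regs=(0,3,0,65535,0)
  step pc=5: addi  r1, r0, 3  regs=(0,3,0,65535,0)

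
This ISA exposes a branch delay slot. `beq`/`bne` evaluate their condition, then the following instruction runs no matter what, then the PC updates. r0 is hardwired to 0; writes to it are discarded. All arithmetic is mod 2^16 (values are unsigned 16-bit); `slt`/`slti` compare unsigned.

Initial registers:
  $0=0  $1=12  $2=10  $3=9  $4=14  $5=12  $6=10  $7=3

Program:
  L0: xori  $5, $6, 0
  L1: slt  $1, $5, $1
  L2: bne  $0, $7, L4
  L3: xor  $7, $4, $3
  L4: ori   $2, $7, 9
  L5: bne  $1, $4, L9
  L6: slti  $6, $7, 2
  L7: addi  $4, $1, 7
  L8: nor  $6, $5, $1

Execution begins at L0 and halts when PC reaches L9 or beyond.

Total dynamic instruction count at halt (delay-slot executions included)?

  step pc=0: xori  $5, $6, 0  regs=(0,12,10,9,14,10,10,3)
  step pc=1: slt  $1, $5, $1  regs=(0,1,10,9,14,10,10,3)
  step pc=2: bne  $0, $7, L4  cond=T  regs=(0,1,10,9,14,10,10,3)
  step pc=3: xor  $7, $4, $3  regs=(0,1,10,9,14,10,10,7)
  step pc=4: ori   $2, $7, 9  regs=(0,1,15,9,14,10,10,7)
  step pc=5: bne  $1, $4, L9  cond=T  regs=(0,1,15,9,14,10,10,7)
  step pc=6: slti  $6, $7, 2  regs=(0,1,15,9,14,10,0,7)

7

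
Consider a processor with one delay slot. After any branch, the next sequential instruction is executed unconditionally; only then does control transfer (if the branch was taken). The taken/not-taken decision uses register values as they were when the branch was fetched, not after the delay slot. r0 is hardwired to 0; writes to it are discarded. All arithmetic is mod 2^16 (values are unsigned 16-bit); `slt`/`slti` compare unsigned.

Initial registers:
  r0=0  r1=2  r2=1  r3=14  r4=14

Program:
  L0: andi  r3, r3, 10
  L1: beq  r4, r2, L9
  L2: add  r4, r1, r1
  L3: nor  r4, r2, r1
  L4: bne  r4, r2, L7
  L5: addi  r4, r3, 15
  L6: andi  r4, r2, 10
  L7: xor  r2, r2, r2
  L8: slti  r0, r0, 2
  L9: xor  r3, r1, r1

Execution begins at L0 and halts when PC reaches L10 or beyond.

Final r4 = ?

25

#0 andi  r3, r3, 10 ; 0/2/1/10/14
#1 beq  r4, r2, L9 ; 0/2/1/10/14 ; →fallthru
#2 add  r4, r1, r1 ; 0/2/1/10/4
#3 nor  r4, r2, r1 ; 0/2/1/10/65532
#4 bne  r4, r2, L7 ; 0/2/1/10/65532 ; →target
#5 addi  r4, r3, 15 ; 0/2/1/10/25
#7 xor  r2, r2, r2 ; 0/2/0/10/25
#8 slti  r0, r0, 2 ; 0/2/0/10/25
#9 xor  r3, r1, r1 ; 0/2/0/0/25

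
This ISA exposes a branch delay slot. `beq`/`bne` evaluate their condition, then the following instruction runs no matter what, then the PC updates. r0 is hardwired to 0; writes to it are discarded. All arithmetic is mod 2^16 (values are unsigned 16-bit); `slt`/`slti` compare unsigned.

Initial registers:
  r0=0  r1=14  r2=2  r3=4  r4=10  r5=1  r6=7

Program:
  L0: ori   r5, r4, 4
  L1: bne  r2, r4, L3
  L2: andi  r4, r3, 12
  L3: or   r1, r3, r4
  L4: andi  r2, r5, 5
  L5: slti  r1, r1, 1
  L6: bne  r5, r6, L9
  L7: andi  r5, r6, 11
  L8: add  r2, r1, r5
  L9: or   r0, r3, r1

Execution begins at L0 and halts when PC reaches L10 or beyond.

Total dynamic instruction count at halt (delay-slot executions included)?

#0 ori   r5, r4, 4 ; 0/14/2/4/10/14/7
#1 bne  r2, r4, L3 ; 0/14/2/4/10/14/7 ; →target
#2 andi  r4, r3, 12 ; 0/14/2/4/4/14/7
#3 or   r1, r3, r4 ; 0/4/2/4/4/14/7
#4 andi  r2, r5, 5 ; 0/4/4/4/4/14/7
#5 slti  r1, r1, 1 ; 0/0/4/4/4/14/7
#6 bne  r5, r6, L9 ; 0/0/4/4/4/14/7 ; →target
#7 andi  r5, r6, 11 ; 0/0/4/4/4/3/7
#9 or   r0, r3, r1 ; 0/0/4/4/4/3/7

9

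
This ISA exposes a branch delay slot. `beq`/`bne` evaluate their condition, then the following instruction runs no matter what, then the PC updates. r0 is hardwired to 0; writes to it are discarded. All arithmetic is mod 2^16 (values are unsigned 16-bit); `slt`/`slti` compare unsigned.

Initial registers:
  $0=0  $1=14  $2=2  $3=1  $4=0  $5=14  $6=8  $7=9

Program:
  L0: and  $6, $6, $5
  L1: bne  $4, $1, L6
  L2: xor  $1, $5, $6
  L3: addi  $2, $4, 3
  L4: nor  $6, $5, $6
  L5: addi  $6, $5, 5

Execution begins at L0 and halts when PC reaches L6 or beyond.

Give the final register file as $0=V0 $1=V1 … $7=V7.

  step pc=0: and  $6, $6, $5  regs=(0,14,2,1,0,14,8,9)
  step pc=1: bne  $4, $1, L6  cond=T  regs=(0,14,2,1,0,14,8,9)
  step pc=2: xor  $1, $5, $6  regs=(0,6,2,1,0,14,8,9)

$0=0 $1=6 $2=2 $3=1 $4=0 $5=14 $6=8 $7=9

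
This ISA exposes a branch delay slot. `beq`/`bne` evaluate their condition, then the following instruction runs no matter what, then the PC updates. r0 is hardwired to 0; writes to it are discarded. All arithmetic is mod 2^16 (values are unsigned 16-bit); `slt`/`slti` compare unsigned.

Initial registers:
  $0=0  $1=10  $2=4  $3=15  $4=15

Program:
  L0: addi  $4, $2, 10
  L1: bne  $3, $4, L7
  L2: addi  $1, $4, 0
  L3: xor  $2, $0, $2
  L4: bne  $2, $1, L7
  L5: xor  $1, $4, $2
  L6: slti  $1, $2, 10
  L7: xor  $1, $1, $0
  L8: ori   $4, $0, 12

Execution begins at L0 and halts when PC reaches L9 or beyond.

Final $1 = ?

#0 addi  $4, $2, 10 ; 0/10/4/15/14
#1 bne  $3, $4, L7 ; 0/10/4/15/14 ; →target
#2 addi  $1, $4, 0 ; 0/14/4/15/14
#7 xor  $1, $1, $0 ; 0/14/4/15/14
#8 ori   $4, $0, 12 ; 0/14/4/15/12

14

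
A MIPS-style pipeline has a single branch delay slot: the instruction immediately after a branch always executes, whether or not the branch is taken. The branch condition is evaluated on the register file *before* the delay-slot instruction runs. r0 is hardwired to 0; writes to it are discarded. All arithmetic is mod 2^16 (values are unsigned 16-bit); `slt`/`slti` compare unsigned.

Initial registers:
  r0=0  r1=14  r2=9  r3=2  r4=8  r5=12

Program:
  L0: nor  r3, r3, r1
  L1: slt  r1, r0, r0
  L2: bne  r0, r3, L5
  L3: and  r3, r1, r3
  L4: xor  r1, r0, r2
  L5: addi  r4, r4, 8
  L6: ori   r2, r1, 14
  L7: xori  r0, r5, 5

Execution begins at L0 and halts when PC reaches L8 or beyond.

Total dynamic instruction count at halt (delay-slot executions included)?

PC=0  nor  r3, r3, r1        | r0=0 r1=14 r2=9 r3=65521 r4=8 r5=12
PC=1  slt  r1, r0, r0        | r0=0 r1=0 r2=9 r3=65521 r4=8 r5=12
PC=2  bne  r0, r3, L5        | r0=0 r1=0 r2=9 r3=65521 r4=8 r5=12  [TAKEN]
PC=3  and  r3, r1, r3        | r0=0 r1=0 r2=9 r3=0 r4=8 r5=12
PC=5  addi  r4, r4, 8        | r0=0 r1=0 r2=9 r3=0 r4=16 r5=12
PC=6  ori   r2, r1, 14       | r0=0 r1=0 r2=14 r3=0 r4=16 r5=12
PC=7  xori  r0, r5, 5        | r0=0 r1=0 r2=14 r3=0 r4=16 r5=12

7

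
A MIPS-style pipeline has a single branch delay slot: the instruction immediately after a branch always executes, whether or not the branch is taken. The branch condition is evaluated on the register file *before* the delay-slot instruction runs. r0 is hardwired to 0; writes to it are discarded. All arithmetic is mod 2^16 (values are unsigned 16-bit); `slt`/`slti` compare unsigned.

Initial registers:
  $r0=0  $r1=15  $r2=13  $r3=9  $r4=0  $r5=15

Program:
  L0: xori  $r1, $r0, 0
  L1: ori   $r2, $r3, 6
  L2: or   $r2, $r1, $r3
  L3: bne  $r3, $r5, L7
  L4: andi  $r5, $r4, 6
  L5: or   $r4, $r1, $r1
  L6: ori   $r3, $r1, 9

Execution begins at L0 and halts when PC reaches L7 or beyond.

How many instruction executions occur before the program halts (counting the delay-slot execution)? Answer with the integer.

[0] xori  $r1, $r0, 0  →  {$r0:0, $r1:0, $r2:13, $r3:9, $r4:0, $r5:15}
[1] ori   $r2, $r3, 6  →  {$r0:0, $r1:0, $r2:15, $r3:9, $r4:0, $r5:15}
[2] or   $r2, $r1, $r3  →  {$r0:0, $r1:0, $r2:9, $r3:9, $r4:0, $r5:15}
[3] bne  $r3, $r5, L7  →  {$r0:0, $r1:0, $r2:9, $r3:9, $r4:0, $r5:15}  ⟨branch taken⟩
[4] andi  $r5, $r4, 6  →  {$r0:0, $r1:0, $r2:9, $r3:9, $r4:0, $r5:0}

5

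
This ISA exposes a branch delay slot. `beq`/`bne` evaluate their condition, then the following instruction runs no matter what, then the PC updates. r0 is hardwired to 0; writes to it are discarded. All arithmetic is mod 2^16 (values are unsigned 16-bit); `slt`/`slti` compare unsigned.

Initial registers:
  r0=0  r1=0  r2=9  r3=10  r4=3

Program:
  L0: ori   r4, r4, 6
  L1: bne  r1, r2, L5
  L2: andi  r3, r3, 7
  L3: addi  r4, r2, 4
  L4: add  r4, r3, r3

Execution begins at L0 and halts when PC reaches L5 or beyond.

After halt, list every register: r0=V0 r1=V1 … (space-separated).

r0=0 r1=0 r2=9 r3=2 r4=7

  step pc=0: ori   r4, r4, 6  regs=(0,0,9,10,7)
  step pc=1: bne  r1, r2, L5  cond=T  regs=(0,0,9,10,7)
  step pc=2: andi  r3, r3, 7  regs=(0,0,9,2,7)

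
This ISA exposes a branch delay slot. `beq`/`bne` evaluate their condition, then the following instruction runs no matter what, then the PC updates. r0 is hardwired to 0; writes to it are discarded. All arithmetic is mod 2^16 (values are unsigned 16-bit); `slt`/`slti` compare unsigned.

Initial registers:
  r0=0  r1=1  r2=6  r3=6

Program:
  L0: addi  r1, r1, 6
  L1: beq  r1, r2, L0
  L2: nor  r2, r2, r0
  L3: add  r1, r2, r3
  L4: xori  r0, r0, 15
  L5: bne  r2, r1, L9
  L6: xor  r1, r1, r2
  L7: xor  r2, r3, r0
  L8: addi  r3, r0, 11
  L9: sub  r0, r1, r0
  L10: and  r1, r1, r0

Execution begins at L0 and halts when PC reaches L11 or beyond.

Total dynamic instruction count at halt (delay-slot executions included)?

9

[0] addi  r1, r1, 6  →  {r0:0, r1:7, r2:6, r3:6}
[1] beq  r1, r2, L0  →  {r0:0, r1:7, r2:6, r3:6}  ⟨branch fallthrough⟩
[2] nor  r2, r2, r0  →  {r0:0, r1:7, r2:65529, r3:6}
[3] add  r1, r2, r3  →  {r0:0, r1:65535, r2:65529, r3:6}
[4] xori  r0, r0, 15  →  {r0:0, r1:65535, r2:65529, r3:6}
[5] bne  r2, r1, L9  →  {r0:0, r1:65535, r2:65529, r3:6}  ⟨branch taken⟩
[6] xor  r1, r1, r2  →  {r0:0, r1:6, r2:65529, r3:6}
[9] sub  r0, r1, r0  →  {r0:0, r1:6, r2:65529, r3:6}
[10] and  r1, r1, r0  →  {r0:0, r1:0, r2:65529, r3:6}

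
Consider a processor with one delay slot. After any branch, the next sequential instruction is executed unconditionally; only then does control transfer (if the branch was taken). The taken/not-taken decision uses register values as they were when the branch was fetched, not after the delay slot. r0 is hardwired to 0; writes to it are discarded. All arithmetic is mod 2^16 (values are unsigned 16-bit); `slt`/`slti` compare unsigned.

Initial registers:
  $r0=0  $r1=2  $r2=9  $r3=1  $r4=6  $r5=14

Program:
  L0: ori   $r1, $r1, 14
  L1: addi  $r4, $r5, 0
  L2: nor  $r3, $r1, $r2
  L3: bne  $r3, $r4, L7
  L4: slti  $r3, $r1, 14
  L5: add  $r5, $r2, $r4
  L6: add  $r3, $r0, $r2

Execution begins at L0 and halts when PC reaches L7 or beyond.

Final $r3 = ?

[0] ori   $r1, $r1, 14  →  {$r0:0, $r1:14, $r2:9, $r3:1, $r4:6, $r5:14}
[1] addi  $r4, $r5, 0  →  {$r0:0, $r1:14, $r2:9, $r3:1, $r4:14, $r5:14}
[2] nor  $r3, $r1, $r2  →  {$r0:0, $r1:14, $r2:9, $r3:65520, $r4:14, $r5:14}
[3] bne  $r3, $r4, L7  →  {$r0:0, $r1:14, $r2:9, $r3:65520, $r4:14, $r5:14}  ⟨branch taken⟩
[4] slti  $r3, $r1, 14  →  {$r0:0, $r1:14, $r2:9, $r3:0, $r4:14, $r5:14}

0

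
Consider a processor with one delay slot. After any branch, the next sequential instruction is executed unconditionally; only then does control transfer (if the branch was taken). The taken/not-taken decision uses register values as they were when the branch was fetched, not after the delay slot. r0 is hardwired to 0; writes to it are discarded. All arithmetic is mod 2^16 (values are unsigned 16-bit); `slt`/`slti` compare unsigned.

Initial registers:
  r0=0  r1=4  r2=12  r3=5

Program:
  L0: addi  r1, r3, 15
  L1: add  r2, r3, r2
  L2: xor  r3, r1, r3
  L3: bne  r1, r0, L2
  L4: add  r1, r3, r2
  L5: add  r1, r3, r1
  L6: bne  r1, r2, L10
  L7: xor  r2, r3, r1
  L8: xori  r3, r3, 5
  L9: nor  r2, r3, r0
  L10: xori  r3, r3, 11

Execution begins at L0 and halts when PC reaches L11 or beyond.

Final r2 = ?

0

#0 addi  r1, r3, 15 ; 0/20/12/5
#1 add  r2, r3, r2 ; 0/20/17/5
#2 xor  r3, r1, r3 ; 0/20/17/17
#3 bne  r1, r0, L2 ; 0/20/17/17 ; →target
#4 add  r1, r3, r2 ; 0/34/17/17
#2 xor  r3, r1, r3 ; 0/34/17/51
#3 bne  r1, r0, L2 ; 0/34/17/51 ; →target
#4 add  r1, r3, r2 ; 0/68/17/51
#2 xor  r3, r1, r3 ; 0/68/17/119
#3 bne  r1, r0, L2 ; 0/68/17/119 ; →target
#4 add  r1, r3, r2 ; 0/136/17/119
#2 xor  r3, r1, r3 ; 0/136/17/255
#3 bne  r1, r0, L2 ; 0/136/17/255 ; →target
#4 add  r1, r3, r2 ; 0/272/17/255
#2 xor  r3, r1, r3 ; 0/272/17/495
#3 bne  r1, r0, L2 ; 0/272/17/495 ; →target
#4 add  r1, r3, r2 ; 0/512/17/495
#2 xor  r3, r1, r3 ; 0/512/17/1007
#3 bne  r1, r0, L2 ; 0/512/17/1007 ; →target
#4 add  r1, r3, r2 ; 0/1024/17/1007
#2 xor  r3, r1, r3 ; 0/1024/17/2031
#3 bne  r1, r0, L2 ; 0/1024/17/2031 ; →target
#4 add  r1, r3, r2 ; 0/2048/17/2031
#2 xor  r3, r1, r3 ; 0/2048/17/4079
#3 bne  r1, r0, L2 ; 0/2048/17/4079 ; →target
#4 add  r1, r3, r2 ; 0/4096/17/4079
#2 xor  r3, r1, r3 ; 0/4096/17/8175
#3 bne  r1, r0, L2 ; 0/4096/17/8175 ; →target
#4 add  r1, r3, r2 ; 0/8192/17/8175
#2 xor  r3, r1, r3 ; 0/8192/17/16367
#3 bne  r1, r0, L2 ; 0/8192/17/16367 ; →target
#4 add  r1, r3, r2 ; 0/16384/17/16367
#2 xor  r3, r1, r3 ; 0/16384/17/32751
#3 bne  r1, r0, L2 ; 0/16384/17/32751 ; →target
#4 add  r1, r3, r2 ; 0/32768/17/32751
#2 xor  r3, r1, r3 ; 0/32768/17/65519
#3 bne  r1, r0, L2 ; 0/32768/17/65519 ; →target
#4 add  r1, r3, r2 ; 0/0/17/65519
#2 xor  r3, r1, r3 ; 0/0/17/65519
#3 bne  r1, r0, L2 ; 0/0/17/65519 ; →fallthru
#4 add  r1, r3, r2 ; 0/0/17/65519
#5 add  r1, r3, r1 ; 0/65519/17/65519
#6 bne  r1, r2, L10 ; 0/65519/17/65519 ; →target
#7 xor  r2, r3, r1 ; 0/65519/0/65519
#10 xori  r3, r3, 11 ; 0/65519/0/65508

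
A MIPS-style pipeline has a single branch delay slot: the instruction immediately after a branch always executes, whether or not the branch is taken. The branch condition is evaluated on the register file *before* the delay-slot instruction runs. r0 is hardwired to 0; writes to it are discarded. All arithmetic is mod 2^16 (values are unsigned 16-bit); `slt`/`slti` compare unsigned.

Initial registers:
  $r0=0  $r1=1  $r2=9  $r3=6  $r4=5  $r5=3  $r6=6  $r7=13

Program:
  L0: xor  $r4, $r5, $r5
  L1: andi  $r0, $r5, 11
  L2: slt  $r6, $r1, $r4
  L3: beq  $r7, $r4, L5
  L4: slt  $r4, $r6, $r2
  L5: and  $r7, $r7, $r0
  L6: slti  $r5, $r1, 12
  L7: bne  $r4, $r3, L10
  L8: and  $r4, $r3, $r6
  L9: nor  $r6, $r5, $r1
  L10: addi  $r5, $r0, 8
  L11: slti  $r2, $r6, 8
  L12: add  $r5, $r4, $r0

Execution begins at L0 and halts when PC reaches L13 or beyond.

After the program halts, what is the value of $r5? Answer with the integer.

0

[0] xor  $r4, $r5, $r5  →  {$r0:0, $r1:1, $r2:9, $r3:6, $r4:0, $r5:3, $r6:6, $r7:13}
[1] andi  $r0, $r5, 11  →  {$r0:0, $r1:1, $r2:9, $r3:6, $r4:0, $r5:3, $r6:6, $r7:13}
[2] slt  $r6, $r1, $r4  →  {$r0:0, $r1:1, $r2:9, $r3:6, $r4:0, $r5:3, $r6:0, $r7:13}
[3] beq  $r7, $r4, L5  →  {$r0:0, $r1:1, $r2:9, $r3:6, $r4:0, $r5:3, $r6:0, $r7:13}  ⟨branch fallthrough⟩
[4] slt  $r4, $r6, $r2  →  {$r0:0, $r1:1, $r2:9, $r3:6, $r4:1, $r5:3, $r6:0, $r7:13}
[5] and  $r7, $r7, $r0  →  {$r0:0, $r1:1, $r2:9, $r3:6, $r4:1, $r5:3, $r6:0, $r7:0}
[6] slti  $r5, $r1, 12  →  {$r0:0, $r1:1, $r2:9, $r3:6, $r4:1, $r5:1, $r6:0, $r7:0}
[7] bne  $r4, $r3, L10  →  {$r0:0, $r1:1, $r2:9, $r3:6, $r4:1, $r5:1, $r6:0, $r7:0}  ⟨branch taken⟩
[8] and  $r4, $r3, $r6  →  {$r0:0, $r1:1, $r2:9, $r3:6, $r4:0, $r5:1, $r6:0, $r7:0}
[10] addi  $r5, $r0, 8  →  {$r0:0, $r1:1, $r2:9, $r3:6, $r4:0, $r5:8, $r6:0, $r7:0}
[11] slti  $r2, $r6, 8  →  {$r0:0, $r1:1, $r2:1, $r3:6, $r4:0, $r5:8, $r6:0, $r7:0}
[12] add  $r5, $r4, $r0  →  {$r0:0, $r1:1, $r2:1, $r3:6, $r4:0, $r5:0, $r6:0, $r7:0}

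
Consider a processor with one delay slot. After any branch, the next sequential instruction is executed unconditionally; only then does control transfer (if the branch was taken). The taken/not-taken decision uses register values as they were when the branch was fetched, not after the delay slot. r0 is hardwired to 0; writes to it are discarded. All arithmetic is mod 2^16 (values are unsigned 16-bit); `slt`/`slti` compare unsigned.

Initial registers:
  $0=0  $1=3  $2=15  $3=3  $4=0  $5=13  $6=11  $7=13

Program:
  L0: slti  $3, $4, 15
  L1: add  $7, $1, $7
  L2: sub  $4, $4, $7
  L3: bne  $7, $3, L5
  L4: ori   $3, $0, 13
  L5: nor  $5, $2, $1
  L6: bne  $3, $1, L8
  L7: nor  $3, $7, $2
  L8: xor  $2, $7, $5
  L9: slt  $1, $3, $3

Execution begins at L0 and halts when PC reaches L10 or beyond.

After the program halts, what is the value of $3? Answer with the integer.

65504

PC=0  slti  $3, $4, 15       | $0=0 $1=3 $2=15 $3=1 $4=0 $5=13 $6=11 $7=13
PC=1  add  $7, $1, $7        | $0=0 $1=3 $2=15 $3=1 $4=0 $5=13 $6=11 $7=16
PC=2  sub  $4, $4, $7        | $0=0 $1=3 $2=15 $3=1 $4=65520 $5=13 $6=11 $7=16
PC=3  bne  $7, $3, L5        | $0=0 $1=3 $2=15 $3=1 $4=65520 $5=13 $6=11 $7=16  [TAKEN]
PC=4  ori   $3, $0, 13       | $0=0 $1=3 $2=15 $3=13 $4=65520 $5=13 $6=11 $7=16
PC=5  nor  $5, $2, $1        | $0=0 $1=3 $2=15 $3=13 $4=65520 $5=65520 $6=11 $7=16
PC=6  bne  $3, $1, L8        | $0=0 $1=3 $2=15 $3=13 $4=65520 $5=65520 $6=11 $7=16  [TAKEN]
PC=7  nor  $3, $7, $2        | $0=0 $1=3 $2=15 $3=65504 $4=65520 $5=65520 $6=11 $7=16
PC=8  xor  $2, $7, $5        | $0=0 $1=3 $2=65504 $3=65504 $4=65520 $5=65520 $6=11 $7=16
PC=9  slt  $1, $3, $3        | $0=0 $1=0 $2=65504 $3=65504 $4=65520 $5=65520 $6=11 $7=16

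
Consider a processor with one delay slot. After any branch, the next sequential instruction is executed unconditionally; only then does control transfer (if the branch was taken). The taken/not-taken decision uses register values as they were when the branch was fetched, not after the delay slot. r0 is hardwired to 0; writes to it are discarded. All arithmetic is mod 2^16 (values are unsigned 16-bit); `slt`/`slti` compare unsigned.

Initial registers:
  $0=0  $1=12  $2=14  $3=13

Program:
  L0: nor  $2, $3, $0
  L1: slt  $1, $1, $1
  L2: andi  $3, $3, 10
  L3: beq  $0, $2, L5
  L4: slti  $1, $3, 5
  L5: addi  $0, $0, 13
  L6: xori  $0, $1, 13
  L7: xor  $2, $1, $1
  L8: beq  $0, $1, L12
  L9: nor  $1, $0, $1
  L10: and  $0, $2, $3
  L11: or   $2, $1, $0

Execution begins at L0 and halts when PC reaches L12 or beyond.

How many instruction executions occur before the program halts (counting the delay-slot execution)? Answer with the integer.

[0] nor  $2, $3, $0  →  {$0:0, $1:12, $2:65522, $3:13}
[1] slt  $1, $1, $1  →  {$0:0, $1:0, $2:65522, $3:13}
[2] andi  $3, $3, 10  →  {$0:0, $1:0, $2:65522, $3:8}
[3] beq  $0, $2, L5  →  {$0:0, $1:0, $2:65522, $3:8}  ⟨branch fallthrough⟩
[4] slti  $1, $3, 5  →  {$0:0, $1:0, $2:65522, $3:8}
[5] addi  $0, $0, 13  →  {$0:0, $1:0, $2:65522, $3:8}
[6] xori  $0, $1, 13  →  {$0:0, $1:0, $2:65522, $3:8}
[7] xor  $2, $1, $1  →  {$0:0, $1:0, $2:0, $3:8}
[8] beq  $0, $1, L12  →  {$0:0, $1:0, $2:0, $3:8}  ⟨branch taken⟩
[9] nor  $1, $0, $1  →  {$0:0, $1:65535, $2:0, $3:8}

10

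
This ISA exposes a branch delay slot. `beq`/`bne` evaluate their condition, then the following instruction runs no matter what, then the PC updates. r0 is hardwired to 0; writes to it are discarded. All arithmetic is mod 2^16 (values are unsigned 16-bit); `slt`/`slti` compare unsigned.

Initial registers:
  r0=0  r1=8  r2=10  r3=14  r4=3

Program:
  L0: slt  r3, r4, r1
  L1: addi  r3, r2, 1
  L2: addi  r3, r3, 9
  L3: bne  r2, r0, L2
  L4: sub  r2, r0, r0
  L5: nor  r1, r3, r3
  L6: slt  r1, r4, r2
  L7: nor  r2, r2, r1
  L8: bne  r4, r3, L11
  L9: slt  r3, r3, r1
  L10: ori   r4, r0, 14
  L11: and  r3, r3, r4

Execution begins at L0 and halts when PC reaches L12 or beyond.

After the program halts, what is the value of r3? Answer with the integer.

#0 slt  r3, r4, r1 ; 0/8/10/1/3
#1 addi  r3, r2, 1 ; 0/8/10/11/3
#2 addi  r3, r3, 9 ; 0/8/10/20/3
#3 bne  r2, r0, L2 ; 0/8/10/20/3 ; →target
#4 sub  r2, r0, r0 ; 0/8/0/20/3
#2 addi  r3, r3, 9 ; 0/8/0/29/3
#3 bne  r2, r0, L2 ; 0/8/0/29/3 ; →fallthru
#4 sub  r2, r0, r0 ; 0/8/0/29/3
#5 nor  r1, r3, r3 ; 0/65506/0/29/3
#6 slt  r1, r4, r2 ; 0/0/0/29/3
#7 nor  r2, r2, r1 ; 0/0/65535/29/3
#8 bne  r4, r3, L11 ; 0/0/65535/29/3 ; →target
#9 slt  r3, r3, r1 ; 0/0/65535/0/3
#11 and  r3, r3, r4 ; 0/0/65535/0/3

0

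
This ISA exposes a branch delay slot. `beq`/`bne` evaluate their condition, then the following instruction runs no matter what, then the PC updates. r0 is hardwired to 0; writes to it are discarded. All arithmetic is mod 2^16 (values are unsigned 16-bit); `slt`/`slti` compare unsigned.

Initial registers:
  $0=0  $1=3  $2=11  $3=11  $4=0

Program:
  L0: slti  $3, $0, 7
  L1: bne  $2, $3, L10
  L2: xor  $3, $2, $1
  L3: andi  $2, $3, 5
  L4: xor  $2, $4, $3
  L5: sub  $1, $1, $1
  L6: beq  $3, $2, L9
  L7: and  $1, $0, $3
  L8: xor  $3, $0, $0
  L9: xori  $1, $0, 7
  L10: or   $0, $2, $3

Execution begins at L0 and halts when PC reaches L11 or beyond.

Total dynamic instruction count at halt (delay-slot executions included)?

[0] slti  $3, $0, 7  →  {$0:0, $1:3, $2:11, $3:1, $4:0}
[1] bne  $2, $3, L10  →  {$0:0, $1:3, $2:11, $3:1, $4:0}  ⟨branch taken⟩
[2] xor  $3, $2, $1  →  {$0:0, $1:3, $2:11, $3:8, $4:0}
[10] or   $0, $2, $3  →  {$0:0, $1:3, $2:11, $3:8, $4:0}

4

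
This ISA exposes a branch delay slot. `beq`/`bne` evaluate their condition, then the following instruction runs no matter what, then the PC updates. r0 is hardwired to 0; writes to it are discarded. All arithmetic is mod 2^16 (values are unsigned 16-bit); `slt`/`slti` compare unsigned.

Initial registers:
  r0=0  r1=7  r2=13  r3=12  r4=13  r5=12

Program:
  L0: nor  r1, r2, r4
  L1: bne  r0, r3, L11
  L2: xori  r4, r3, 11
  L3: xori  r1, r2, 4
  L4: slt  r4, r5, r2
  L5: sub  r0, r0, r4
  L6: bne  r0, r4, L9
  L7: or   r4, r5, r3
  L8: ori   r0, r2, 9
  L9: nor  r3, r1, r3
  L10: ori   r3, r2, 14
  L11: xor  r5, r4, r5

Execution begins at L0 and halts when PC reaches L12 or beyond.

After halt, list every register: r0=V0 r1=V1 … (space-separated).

#0 nor  r1, r2, r4 ; 0/65522/13/12/13/12
#1 bne  r0, r3, L11 ; 0/65522/13/12/13/12 ; →target
#2 xori  r4, r3, 11 ; 0/65522/13/12/7/12
#11 xor  r5, r4, r5 ; 0/65522/13/12/7/11

r0=0 r1=65522 r2=13 r3=12 r4=7 r5=11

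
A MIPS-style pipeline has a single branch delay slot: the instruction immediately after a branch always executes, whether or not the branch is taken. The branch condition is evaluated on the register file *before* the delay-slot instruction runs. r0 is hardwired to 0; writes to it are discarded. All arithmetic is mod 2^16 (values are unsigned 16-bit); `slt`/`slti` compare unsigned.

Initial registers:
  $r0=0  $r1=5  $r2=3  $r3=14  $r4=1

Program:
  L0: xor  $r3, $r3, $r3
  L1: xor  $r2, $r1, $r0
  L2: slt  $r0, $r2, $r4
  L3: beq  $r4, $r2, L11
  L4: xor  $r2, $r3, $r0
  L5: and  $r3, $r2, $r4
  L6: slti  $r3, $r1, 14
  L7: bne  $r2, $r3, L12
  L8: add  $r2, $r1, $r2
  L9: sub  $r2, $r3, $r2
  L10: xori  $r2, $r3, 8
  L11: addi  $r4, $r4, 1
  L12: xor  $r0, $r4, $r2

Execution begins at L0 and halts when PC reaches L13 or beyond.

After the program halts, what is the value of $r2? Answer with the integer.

5

#0 xor  $r3, $r3, $r3 ; 0/5/3/0/1
#1 xor  $r2, $r1, $r0 ; 0/5/5/0/1
#2 slt  $r0, $r2, $r4 ; 0/5/5/0/1
#3 beq  $r4, $r2, L11 ; 0/5/5/0/1 ; →fallthru
#4 xor  $r2, $r3, $r0 ; 0/5/0/0/1
#5 and  $r3, $r2, $r4 ; 0/5/0/0/1
#6 slti  $r3, $r1, 14 ; 0/5/0/1/1
#7 bne  $r2, $r3, L12 ; 0/5/0/1/1 ; →target
#8 add  $r2, $r1, $r2 ; 0/5/5/1/1
#12 xor  $r0, $r4, $r2 ; 0/5/5/1/1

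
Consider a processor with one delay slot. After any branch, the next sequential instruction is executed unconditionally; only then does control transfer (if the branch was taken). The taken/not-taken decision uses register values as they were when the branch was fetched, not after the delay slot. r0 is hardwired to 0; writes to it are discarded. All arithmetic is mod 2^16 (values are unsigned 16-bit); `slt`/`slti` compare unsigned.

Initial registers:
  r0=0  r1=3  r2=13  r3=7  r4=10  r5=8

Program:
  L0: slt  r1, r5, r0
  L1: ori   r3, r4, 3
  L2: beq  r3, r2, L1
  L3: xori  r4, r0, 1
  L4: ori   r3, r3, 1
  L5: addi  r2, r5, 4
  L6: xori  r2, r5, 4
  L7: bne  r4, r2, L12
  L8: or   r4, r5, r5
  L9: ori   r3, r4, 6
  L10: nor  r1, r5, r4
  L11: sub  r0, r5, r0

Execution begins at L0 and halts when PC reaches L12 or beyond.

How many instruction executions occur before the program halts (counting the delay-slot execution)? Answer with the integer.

  step pc=0: slt  r1, r5, r0  regs=(0,0,13,7,10,8)
  step pc=1: ori   r3, r4, 3  regs=(0,0,13,11,10,8)
  step pc=2: beq  r3, r2, L1  cond=F  regs=(0,0,13,11,10,8)
  step pc=3: xori  r4, r0, 1  regs=(0,0,13,11,1,8)
  step pc=4: ori   r3, r3, 1  regs=(0,0,13,11,1,8)
  step pc=5: addi  r2, r5, 4  regs=(0,0,12,11,1,8)
  step pc=6: xori  r2, r5, 4  regs=(0,0,12,11,1,8)
  step pc=7: bne  r4, r2, L12  cond=T  regs=(0,0,12,11,1,8)
  step pc=8: or   r4, r5, r5  regs=(0,0,12,11,8,8)

9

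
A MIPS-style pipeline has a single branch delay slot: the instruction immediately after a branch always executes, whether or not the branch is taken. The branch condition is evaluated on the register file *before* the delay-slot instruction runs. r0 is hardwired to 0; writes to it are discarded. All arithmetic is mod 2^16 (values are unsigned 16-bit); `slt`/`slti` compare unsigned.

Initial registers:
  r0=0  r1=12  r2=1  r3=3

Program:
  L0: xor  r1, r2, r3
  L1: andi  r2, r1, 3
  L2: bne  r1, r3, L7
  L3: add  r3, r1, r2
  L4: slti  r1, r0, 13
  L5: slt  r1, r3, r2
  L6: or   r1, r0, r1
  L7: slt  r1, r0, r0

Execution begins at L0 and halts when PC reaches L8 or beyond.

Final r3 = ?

#0 xor  r1, r2, r3 ; 0/2/1/3
#1 andi  r2, r1, 3 ; 0/2/2/3
#2 bne  r1, r3, L7 ; 0/2/2/3 ; →target
#3 add  r3, r1, r2 ; 0/2/2/4
#7 slt  r1, r0, r0 ; 0/0/2/4

4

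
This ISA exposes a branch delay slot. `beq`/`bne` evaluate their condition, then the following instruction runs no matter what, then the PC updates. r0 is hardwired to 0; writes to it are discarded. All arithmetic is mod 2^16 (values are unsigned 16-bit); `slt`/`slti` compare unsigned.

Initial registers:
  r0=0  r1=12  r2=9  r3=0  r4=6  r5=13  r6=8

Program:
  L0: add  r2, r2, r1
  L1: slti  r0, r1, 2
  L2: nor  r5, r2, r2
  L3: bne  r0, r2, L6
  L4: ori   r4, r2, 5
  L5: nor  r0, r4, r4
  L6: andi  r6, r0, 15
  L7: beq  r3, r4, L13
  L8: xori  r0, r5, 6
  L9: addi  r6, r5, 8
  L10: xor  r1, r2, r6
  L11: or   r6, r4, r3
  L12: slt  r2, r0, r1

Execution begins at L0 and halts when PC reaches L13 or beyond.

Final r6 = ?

21

[0] add  r2, r2, r1  →  {r0:0, r1:12, r2:21, r3:0, r4:6, r5:13, r6:8}
[1] slti  r0, r1, 2  →  {r0:0, r1:12, r2:21, r3:0, r4:6, r5:13, r6:8}
[2] nor  r5, r2, r2  →  {r0:0, r1:12, r2:21, r3:0, r4:6, r5:65514, r6:8}
[3] bne  r0, r2, L6  →  {r0:0, r1:12, r2:21, r3:0, r4:6, r5:65514, r6:8}  ⟨branch taken⟩
[4] ori   r4, r2, 5  →  {r0:0, r1:12, r2:21, r3:0, r4:21, r5:65514, r6:8}
[6] andi  r6, r0, 15  →  {r0:0, r1:12, r2:21, r3:0, r4:21, r5:65514, r6:0}
[7] beq  r3, r4, L13  →  {r0:0, r1:12, r2:21, r3:0, r4:21, r5:65514, r6:0}  ⟨branch fallthrough⟩
[8] xori  r0, r5, 6  →  {r0:0, r1:12, r2:21, r3:0, r4:21, r5:65514, r6:0}
[9] addi  r6, r5, 8  →  {r0:0, r1:12, r2:21, r3:0, r4:21, r5:65514, r6:65522}
[10] xor  r1, r2, r6  →  {r0:0, r1:65511, r2:21, r3:0, r4:21, r5:65514, r6:65522}
[11] or   r6, r4, r3  →  {r0:0, r1:65511, r2:21, r3:0, r4:21, r5:65514, r6:21}
[12] slt  r2, r0, r1  →  {r0:0, r1:65511, r2:1, r3:0, r4:21, r5:65514, r6:21}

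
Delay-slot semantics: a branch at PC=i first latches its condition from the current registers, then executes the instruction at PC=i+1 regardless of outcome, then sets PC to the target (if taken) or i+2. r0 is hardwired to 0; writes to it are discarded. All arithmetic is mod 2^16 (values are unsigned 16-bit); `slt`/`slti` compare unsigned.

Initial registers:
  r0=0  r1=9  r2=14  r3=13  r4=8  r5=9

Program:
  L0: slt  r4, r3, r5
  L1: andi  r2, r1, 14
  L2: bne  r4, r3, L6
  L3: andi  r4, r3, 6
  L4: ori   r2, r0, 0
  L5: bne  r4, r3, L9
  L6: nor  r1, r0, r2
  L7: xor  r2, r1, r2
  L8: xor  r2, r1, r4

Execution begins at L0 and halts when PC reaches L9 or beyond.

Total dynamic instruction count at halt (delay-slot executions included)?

[0] slt  r4, r3, r5  →  {r0:0, r1:9, r2:14, r3:13, r4:0, r5:9}
[1] andi  r2, r1, 14  →  {r0:0, r1:9, r2:8, r3:13, r4:0, r5:9}
[2] bne  r4, r3, L6  →  {r0:0, r1:9, r2:8, r3:13, r4:0, r5:9}  ⟨branch taken⟩
[3] andi  r4, r3, 6  →  {r0:0, r1:9, r2:8, r3:13, r4:4, r5:9}
[6] nor  r1, r0, r2  →  {r0:0, r1:65527, r2:8, r3:13, r4:4, r5:9}
[7] xor  r2, r1, r2  →  {r0:0, r1:65527, r2:65535, r3:13, r4:4, r5:9}
[8] xor  r2, r1, r4  →  {r0:0, r1:65527, r2:65523, r3:13, r4:4, r5:9}

7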